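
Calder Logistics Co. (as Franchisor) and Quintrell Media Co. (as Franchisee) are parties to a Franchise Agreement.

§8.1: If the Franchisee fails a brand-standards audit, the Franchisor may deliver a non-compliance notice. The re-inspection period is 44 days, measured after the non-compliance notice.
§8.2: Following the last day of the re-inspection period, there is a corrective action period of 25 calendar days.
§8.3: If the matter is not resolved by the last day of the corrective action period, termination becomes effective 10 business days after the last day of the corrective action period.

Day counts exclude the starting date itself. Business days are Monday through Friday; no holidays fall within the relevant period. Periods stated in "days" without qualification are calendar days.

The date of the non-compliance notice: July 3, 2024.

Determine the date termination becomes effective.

September 24, 2024

The last day of the re-inspection period: 44 calendar days after July 3, 2024 is August 16, 2024.
The last day of the corrective action period: August 16, 2024 + 25 days = September 10, 2024.
From Tuesday, September 10, 2024, 10 business days (Sep 11, Sep 12, Sep 13, Sep 16, Sep 17, Sep 18, Sep 19, Sep 20, Sep 23, Sep 24, skipping weekends) brings us to Tuesday, September 24, 2024, which is the date termination becomes effective.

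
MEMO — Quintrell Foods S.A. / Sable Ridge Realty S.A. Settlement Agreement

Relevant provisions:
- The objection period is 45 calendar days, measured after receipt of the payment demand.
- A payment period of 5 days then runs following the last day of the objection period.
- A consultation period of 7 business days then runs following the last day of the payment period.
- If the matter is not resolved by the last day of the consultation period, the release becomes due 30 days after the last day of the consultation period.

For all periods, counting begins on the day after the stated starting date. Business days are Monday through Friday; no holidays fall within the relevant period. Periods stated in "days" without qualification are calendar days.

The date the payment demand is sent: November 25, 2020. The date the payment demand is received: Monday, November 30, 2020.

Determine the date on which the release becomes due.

February 27, 2021

The last day of the objection period: November 30, 2020 + 45 days = January 14, 2021.
The last day of the payment period: 5 calendar days after January 14, 2021 is January 19, 2021.
From Tuesday, January 19, 2021, 7 business days (Jan 20, Jan 21, Jan 22, Jan 25, Jan 26, Jan 27, Jan 28, skipping weekends) brings us to Thursday, January 28, 2021, which is the last day of the consultation period.
Adding 30 calendar days to January 28, 2021 gives February 27, 2021, which is the date on which the release becomes due.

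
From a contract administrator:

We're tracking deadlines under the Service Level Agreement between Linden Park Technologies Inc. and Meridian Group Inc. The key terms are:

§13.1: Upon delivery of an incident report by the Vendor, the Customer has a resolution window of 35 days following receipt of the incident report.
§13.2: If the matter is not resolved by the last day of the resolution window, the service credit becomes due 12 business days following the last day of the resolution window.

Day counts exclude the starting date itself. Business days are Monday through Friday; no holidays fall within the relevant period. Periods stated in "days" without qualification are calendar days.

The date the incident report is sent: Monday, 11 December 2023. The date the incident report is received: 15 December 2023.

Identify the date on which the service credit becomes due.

Adding 35 calendar days to 15 December 2023 gives 19 January 2024, which is the last day of the resolution window.
The date on which the service credit becomes due: 12 business days after Friday, 19 January 2024, skipping weekends — Jan 22, Jan 23, Jan 24, Jan 25, …, Feb 2, Feb 5, Feb 6 — lands on Tuesday, 6 February 2024.

6 February 2024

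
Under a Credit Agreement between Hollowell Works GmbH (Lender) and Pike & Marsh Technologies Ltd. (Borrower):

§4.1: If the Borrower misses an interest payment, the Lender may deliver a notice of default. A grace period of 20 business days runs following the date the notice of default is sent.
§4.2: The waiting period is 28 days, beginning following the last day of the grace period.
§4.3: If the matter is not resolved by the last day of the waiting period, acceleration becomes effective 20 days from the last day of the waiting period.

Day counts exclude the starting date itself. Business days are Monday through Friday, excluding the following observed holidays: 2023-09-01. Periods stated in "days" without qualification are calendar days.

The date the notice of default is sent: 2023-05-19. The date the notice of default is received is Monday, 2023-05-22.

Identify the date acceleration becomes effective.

2023-08-03

From Friday, 2023-05-19, 20 business days (May 22, May 23, May 24, May 25, …, Jun 14, Jun 15, Jun 16, skipping weekends) brings us to Friday, 2023-06-16, which is the last day of the grace period.
The last day of the waiting period: 28 calendar days after 2023-06-16 is 2023-07-14.
Adding 20 calendar days to 2023-07-14 gives 2023-08-03, which is the date acceleration becomes effective.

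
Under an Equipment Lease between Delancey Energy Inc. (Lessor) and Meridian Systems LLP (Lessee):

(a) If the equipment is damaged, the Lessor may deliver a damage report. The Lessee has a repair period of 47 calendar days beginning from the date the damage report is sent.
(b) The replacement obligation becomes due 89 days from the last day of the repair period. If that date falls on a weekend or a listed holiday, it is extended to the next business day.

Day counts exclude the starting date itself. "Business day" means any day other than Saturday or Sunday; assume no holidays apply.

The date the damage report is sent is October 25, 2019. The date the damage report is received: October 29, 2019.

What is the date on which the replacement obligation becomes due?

March 9, 2020

Adding 47 calendar days to October 25, 2019 gives December 11, 2019, which is the last day of the repair period.
The date on which the replacement obligation becomes due: 89 calendar days after December 11, 2019 is March 9, 2020. March 9, 2020 is a Monday, so no roll-forward applies.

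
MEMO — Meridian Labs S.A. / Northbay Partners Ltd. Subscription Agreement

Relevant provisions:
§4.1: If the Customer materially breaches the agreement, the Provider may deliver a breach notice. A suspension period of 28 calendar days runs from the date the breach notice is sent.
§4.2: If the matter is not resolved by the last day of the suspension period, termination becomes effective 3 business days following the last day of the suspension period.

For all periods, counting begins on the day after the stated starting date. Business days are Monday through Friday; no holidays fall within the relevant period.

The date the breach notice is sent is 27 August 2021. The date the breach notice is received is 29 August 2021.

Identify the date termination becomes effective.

29 September 2021

The last day of the suspension period: 27 August 2021 + 28 days = 24 September 2021.
The date termination becomes effective: 3 business days after Friday, 24 September 2021, skipping weekends — Sep 27, Sep 28, Sep 29 — lands on Wednesday, 29 September 2021.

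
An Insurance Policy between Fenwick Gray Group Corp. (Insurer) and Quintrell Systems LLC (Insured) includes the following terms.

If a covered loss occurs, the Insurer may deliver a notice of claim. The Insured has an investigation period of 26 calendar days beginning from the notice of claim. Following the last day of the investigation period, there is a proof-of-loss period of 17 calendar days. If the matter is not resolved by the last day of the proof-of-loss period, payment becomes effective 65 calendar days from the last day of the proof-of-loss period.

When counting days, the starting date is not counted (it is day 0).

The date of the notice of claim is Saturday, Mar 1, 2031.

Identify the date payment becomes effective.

The last day of the investigation period: 26 calendar days after Mar 1, 2031 is Mar 27, 2031.
The last day of the proof-of-loss period: Mar 27, 2031 + 17 days = Apr 13, 2031.
The date payment becomes effective: 65 calendar days after Apr 13, 2031 is Jun 17, 2031.

Jun 17, 2031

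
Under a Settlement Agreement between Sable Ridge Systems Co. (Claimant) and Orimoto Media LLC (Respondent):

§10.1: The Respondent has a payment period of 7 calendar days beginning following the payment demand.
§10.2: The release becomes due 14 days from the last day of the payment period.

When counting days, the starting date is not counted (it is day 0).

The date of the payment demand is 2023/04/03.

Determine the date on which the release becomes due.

The last day of the payment period: 2023/04/03 + 7 days = 2023/04/10.
Adding 14 calendar days to 2023/04/10 gives 2023/04/24, which is the date on which the release becomes due.

2023/04/24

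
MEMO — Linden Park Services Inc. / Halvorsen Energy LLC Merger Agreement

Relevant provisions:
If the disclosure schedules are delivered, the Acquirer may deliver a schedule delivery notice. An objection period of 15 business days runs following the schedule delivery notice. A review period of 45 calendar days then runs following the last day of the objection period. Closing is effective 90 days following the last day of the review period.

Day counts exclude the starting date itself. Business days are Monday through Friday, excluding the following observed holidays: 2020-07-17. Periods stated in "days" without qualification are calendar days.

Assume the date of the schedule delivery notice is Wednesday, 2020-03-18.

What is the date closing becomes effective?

2020-08-21

From Wednesday, 2020-03-18, 15 business days (Mar 19, Mar 20, Mar 23, Mar 24, …, Apr 6, Apr 7, Apr 8, skipping weekends) brings us to Wednesday, 2020-04-08, which is the last day of the objection period.
The last day of the review period: 45 calendar days after 2020-04-08 is 2020-05-23.
The date closing becomes effective: 2020-05-23 + 90 days = 2020-08-21.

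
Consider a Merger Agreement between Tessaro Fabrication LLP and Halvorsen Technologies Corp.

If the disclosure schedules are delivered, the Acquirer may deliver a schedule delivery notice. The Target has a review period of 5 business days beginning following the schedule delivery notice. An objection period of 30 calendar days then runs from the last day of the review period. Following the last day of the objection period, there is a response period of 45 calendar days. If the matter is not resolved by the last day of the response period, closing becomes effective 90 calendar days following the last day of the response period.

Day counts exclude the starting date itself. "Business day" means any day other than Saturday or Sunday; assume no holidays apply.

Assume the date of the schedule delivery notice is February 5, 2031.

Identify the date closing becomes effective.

The last day of the review period: 5 business days after Wednesday, February 5, 2031, skipping weekends — Feb 6, Feb 7, Feb 10, Feb 11, Feb 12 — lands on Wednesday, February 12, 2031.
Adding 30 calendar days to February 12, 2031 gives March 14, 2031, which is the last day of the objection period.
The last day of the response period: March 14, 2031 + 45 days = April 28, 2031.
The date closing becomes effective: 90 calendar days after April 28, 2031 is July 27, 2031.

July 27, 2031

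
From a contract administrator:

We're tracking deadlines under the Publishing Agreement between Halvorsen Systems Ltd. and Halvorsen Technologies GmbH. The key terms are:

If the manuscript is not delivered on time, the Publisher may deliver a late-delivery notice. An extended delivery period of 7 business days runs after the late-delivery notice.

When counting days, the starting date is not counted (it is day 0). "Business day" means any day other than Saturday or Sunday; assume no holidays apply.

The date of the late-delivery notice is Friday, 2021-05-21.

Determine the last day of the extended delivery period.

The last day of the extended delivery period: 7 business days after Friday, 2021-05-21, skipping weekends — May 24, May 25, May 26, May 27, May 28, May 31, Jun 1 — lands on Tuesday, 2021-06-01.

2021-06-01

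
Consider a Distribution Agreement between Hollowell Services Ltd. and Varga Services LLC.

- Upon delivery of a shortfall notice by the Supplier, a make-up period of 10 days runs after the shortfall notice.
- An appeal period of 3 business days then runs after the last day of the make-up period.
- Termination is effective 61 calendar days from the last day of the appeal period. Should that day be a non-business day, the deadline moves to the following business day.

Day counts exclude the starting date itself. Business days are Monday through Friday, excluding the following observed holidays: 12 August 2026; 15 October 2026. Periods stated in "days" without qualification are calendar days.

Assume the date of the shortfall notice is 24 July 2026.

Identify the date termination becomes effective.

The last day of the make-up period: 10 calendar days after 24 July 2026 is 3 August 2026.
From Monday, 3 August 2026, 3 business days (Aug 4, Aug 5, Aug 6, skipping weekends) brings us to Thursday, 6 August 2026, which is the last day of the appeal period.
The date termination becomes effective: 6 August 2026 + 61 days = 6 October 2026. 6 October 2026 is a Tuesday and is not a listed holiday, so no roll-forward applies.

6 October 2026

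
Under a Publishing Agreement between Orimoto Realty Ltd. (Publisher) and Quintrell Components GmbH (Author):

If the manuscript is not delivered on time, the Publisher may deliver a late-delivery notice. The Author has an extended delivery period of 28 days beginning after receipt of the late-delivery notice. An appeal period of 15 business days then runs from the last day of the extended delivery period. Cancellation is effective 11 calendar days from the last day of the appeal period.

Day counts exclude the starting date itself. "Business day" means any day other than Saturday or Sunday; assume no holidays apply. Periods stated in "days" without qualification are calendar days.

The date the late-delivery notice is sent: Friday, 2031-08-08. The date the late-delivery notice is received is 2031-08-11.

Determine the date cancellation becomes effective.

The last day of the extended delivery period: 28 calendar days after 2031-08-11 is 2031-09-08.
From Monday, 2031-09-08, 15 business days (Sep 9, Sep 10, Sep 11, Sep 12, …, Sep 25, Sep 26, Sep 29, skipping weekends) brings us to Monday, 2031-09-29, which is the last day of the appeal period.
The date cancellation becomes effective: 2031-09-29 + 11 days = 2031-10-10.

2031-10-10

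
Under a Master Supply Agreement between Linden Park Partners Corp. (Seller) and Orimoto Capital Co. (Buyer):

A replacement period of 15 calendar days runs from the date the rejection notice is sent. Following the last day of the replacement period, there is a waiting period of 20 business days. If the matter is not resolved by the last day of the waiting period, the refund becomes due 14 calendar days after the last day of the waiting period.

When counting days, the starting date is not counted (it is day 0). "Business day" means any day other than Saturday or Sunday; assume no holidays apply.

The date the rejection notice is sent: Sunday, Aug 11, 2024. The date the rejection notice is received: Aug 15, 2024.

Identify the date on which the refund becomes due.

Oct 7, 2024

Adding 15 calendar days to Aug 11, 2024 gives Aug 26, 2024, which is the last day of the replacement period.
From Monday, Aug 26, 2024, 20 business days (Aug 27, Aug 28, Aug 29, Aug 30, …, Sep 19, Sep 20, Sep 23, skipping weekends) brings us to Monday, Sep 23, 2024, which is the last day of the waiting period.
The date on which the refund becomes due: Sep 23, 2024 + 14 days = Oct 7, 2024.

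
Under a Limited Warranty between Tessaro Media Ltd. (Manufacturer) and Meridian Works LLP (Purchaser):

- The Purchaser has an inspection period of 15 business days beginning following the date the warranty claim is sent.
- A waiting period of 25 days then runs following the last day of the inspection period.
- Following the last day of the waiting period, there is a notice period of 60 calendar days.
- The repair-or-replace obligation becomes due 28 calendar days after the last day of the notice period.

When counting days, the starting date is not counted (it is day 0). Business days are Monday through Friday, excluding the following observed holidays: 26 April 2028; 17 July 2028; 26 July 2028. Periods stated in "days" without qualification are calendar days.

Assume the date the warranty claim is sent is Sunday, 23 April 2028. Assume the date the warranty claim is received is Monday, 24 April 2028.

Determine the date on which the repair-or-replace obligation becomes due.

5 September 2028

The last day of the inspection period: counting 15 business days from Sunday, 23 April 2028 (Apr 24, Apr 25, Apr 27, Apr 28, …, May 11, May 12, May 15, skipping weekends and the listed holiday on Apr 26) reaches Monday, 15 May 2028.
The last day of the waiting period: 15 May 2028 + 25 days = 9 June 2028.
The last day of the notice period: 9 June 2028 + 60 days = 8 August 2028.
The date on which the repair-or-replace obligation becomes due: 8 August 2028 + 28 days = 5 September 2028.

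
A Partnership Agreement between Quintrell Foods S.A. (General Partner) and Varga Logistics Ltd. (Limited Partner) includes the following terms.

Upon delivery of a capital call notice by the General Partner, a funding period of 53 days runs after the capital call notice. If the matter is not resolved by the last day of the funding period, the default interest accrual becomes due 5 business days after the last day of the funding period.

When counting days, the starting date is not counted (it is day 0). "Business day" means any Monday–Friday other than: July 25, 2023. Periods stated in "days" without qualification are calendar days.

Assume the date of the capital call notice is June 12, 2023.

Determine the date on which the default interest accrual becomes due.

August 11, 2023

The last day of the funding period: 53 calendar days after June 12, 2023 is August 4, 2023.
The date on which the default interest accrual becomes due: 5 business days after Friday, August 4, 2023, skipping weekends — Aug 7, Aug 8, Aug 9, Aug 10, Aug 11 — lands on Friday, August 11, 2023.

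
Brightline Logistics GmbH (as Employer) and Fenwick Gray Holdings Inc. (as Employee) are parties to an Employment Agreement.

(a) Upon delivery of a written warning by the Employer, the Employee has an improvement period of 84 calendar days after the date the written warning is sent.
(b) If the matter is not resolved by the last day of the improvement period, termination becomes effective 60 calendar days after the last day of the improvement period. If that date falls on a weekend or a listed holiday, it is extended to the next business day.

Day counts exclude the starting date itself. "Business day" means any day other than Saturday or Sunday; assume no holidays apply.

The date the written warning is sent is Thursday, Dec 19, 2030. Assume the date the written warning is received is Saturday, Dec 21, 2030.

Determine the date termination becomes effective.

The last day of the improvement period: Dec 19, 2030 + 84 days = Mar 13, 2031.
Adding 60 calendar days to Mar 13, 2031 gives May 12, 2031, which is the date termination becomes effective. May 12, 2031 is a Monday, so no roll-forward applies.

May 12, 2031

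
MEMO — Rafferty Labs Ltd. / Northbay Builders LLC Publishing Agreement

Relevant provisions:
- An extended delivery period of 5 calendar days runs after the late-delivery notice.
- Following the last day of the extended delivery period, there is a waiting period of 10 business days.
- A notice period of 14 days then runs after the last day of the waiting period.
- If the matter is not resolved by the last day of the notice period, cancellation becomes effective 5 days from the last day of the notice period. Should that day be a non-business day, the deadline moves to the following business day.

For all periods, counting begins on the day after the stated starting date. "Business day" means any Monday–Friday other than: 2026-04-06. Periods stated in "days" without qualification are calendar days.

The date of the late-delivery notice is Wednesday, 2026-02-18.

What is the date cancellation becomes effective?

2026-03-30

The last day of the extended delivery period: 5 calendar days after 2026-02-18 is 2026-02-23.
The last day of the waiting period: 10 business days after Monday, 2026-02-23, skipping weekends — Feb 24, Feb 25, Feb 26, Feb 27, Mar 2, Mar 3, Mar 4, Mar 5, Mar 6, Mar 9 — lands on Monday, 2026-03-09.
The last day of the notice period: 2026-03-09 + 14 days = 2026-03-23.
Adding 5 calendar days to 2026-03-23 gives 2026-03-28, which is the date cancellation becomes effective. That falls on a Saturday, so it rolls to the next business day, Monday, 2026-03-30.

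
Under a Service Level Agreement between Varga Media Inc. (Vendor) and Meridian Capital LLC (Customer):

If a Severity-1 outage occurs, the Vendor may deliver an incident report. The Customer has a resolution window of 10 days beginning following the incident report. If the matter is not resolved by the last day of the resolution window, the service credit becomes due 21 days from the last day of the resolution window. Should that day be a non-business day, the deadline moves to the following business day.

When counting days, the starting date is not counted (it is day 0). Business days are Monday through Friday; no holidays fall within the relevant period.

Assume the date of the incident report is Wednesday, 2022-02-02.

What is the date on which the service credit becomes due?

2022-03-07

The last day of the resolution window: 2022-02-02 + 10 days = 2022-02-12.
Adding 21 calendar days to 2022-02-12 gives 2022-03-05, which is the date on which the service credit becomes due. That falls on a Saturday, so it rolls to the next business day, Monday, 2022-03-07.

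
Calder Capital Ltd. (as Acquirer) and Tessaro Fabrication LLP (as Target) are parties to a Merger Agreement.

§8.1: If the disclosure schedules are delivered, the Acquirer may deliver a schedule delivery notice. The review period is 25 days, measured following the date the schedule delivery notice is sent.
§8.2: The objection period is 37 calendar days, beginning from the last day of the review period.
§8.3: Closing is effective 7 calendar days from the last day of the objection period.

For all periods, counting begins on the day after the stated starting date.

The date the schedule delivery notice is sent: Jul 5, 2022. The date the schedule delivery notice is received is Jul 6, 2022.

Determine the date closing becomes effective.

Sep 12, 2022

Adding 25 calendar days to Jul 5, 2022 gives Jul 30, 2022, which is the last day of the review period.
The last day of the objection period: 37 calendar days after Jul 30, 2022 is Sep 5, 2022.
Adding 7 calendar days to Sep 5, 2022 gives Sep 12, 2022, which is the date closing becomes effective.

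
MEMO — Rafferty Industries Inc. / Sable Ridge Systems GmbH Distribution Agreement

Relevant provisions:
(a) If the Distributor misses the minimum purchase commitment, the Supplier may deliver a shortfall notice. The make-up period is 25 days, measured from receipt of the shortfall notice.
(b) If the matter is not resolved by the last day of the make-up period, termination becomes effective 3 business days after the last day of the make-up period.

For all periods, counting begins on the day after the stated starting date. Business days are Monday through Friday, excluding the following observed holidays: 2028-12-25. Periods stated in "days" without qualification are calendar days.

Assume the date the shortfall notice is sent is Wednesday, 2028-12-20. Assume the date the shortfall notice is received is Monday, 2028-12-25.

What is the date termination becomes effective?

2029-01-24

Adding 25 calendar days to 2028-12-25 gives 2029-01-19, which is the last day of the make-up period.
The date termination becomes effective: counting 3 business days from Friday, 2029-01-19 (Jan 22, Jan 23, Jan 24, skipping weekends) reaches Wednesday, 2029-01-24.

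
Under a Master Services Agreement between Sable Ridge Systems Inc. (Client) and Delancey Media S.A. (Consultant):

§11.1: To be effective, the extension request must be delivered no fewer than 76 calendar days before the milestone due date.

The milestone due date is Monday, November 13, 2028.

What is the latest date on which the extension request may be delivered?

August 29, 2028

November 13, 2028 minus 76 days is August 29, 2028.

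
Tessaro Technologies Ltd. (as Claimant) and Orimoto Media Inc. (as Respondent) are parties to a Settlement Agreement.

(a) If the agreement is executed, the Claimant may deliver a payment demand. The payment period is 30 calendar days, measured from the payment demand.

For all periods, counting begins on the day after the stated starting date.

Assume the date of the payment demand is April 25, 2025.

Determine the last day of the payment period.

May 25, 2025

The last day of the payment period: April 25, 2025 + 30 days = May 25, 2025.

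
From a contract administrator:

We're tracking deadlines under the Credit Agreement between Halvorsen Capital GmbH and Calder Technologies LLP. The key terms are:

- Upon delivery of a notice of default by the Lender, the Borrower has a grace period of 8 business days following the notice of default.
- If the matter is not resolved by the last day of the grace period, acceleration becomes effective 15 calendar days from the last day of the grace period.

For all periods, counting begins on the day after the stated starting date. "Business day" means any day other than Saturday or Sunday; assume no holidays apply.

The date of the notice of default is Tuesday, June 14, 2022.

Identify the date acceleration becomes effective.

The last day of the grace period: counting 8 business days from Tuesday, June 14, 2022 (Jun 15, Jun 16, Jun 17, Jun 20, Jun 21, Jun 22, Jun 23, Jun 24, skipping weekends) reaches Friday, June 24, 2022.
The date acceleration becomes effective: 15 calendar days after June 24, 2022 is July 9, 2022.

July 9, 2022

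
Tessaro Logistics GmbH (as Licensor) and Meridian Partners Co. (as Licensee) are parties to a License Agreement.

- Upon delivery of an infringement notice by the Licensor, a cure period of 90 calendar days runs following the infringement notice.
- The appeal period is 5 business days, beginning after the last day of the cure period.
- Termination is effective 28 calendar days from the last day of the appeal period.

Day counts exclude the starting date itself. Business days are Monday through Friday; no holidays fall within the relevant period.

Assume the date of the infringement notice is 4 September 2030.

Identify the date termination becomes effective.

The last day of the cure period: 4 September 2030 + 90 days = 3 December 2030.
The last day of the appeal period: 5 business days after Tuesday, 3 December 2030, skipping weekends — Dec 4, Dec 5, Dec 6, Dec 9, Dec 10 — lands on Tuesday, 10 December 2030.
Adding 28 calendar days to 10 December 2030 gives 7 January 2031, which is the date termination becomes effective.

7 January 2031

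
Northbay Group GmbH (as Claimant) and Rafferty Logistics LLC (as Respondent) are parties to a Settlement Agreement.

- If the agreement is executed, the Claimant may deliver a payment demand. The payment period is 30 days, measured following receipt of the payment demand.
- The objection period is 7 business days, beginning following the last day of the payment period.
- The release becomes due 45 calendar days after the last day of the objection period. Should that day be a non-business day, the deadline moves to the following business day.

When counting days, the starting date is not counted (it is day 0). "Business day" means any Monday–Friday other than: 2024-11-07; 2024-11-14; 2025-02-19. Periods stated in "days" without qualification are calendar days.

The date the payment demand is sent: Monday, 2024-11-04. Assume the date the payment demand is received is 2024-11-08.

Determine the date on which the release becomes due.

Adding 30 calendar days to 2024-11-08 gives 2024-12-08, which is the last day of the payment period.
The last day of the objection period: counting 7 business days from Sunday, 2024-12-08 (Dec 9, Dec 10, Dec 11, Dec 12, Dec 13, Dec 16, Dec 17, skipping weekends) reaches Tuesday, 2024-12-17.
Adding 45 calendar days to 2024-12-17 gives 2025-01-31, which is the date on which the release becomes due. 2025-01-31 is a Friday and is not a listed holiday, so no roll-forward applies.

2025-01-31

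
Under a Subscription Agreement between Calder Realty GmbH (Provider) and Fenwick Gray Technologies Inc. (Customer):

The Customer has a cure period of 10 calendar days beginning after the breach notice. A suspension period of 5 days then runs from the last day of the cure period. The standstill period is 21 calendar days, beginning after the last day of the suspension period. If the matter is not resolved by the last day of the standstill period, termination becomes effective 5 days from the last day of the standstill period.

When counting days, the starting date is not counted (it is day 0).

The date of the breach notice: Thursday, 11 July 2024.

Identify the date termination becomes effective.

Adding 10 calendar days to 11 July 2024 gives 21 July 2024, which is the last day of the cure period.
The last day of the suspension period: 21 July 2024 + 5 days = 26 July 2024.
Adding 21 calendar days to 26 July 2024 gives 16 August 2024, which is the last day of the standstill period.
The date termination becomes effective: 5 calendar days after 16 August 2024 is 21 August 2024.

21 August 2024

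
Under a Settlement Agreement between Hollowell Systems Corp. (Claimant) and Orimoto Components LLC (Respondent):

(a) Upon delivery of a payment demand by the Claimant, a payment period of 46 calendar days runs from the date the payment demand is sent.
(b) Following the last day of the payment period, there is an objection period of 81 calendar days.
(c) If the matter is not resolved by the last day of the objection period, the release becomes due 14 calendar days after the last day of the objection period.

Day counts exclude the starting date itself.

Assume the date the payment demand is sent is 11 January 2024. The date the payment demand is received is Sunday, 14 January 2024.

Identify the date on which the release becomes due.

31 May 2024

The last day of the payment period: 46 calendar days after 11 January 2024 is 26 February 2024.
The last day of the objection period: 26 February 2024 + 81 days = 17 May 2024.
The date on which the release becomes due: 14 calendar days after 17 May 2024 is 31 May 2024.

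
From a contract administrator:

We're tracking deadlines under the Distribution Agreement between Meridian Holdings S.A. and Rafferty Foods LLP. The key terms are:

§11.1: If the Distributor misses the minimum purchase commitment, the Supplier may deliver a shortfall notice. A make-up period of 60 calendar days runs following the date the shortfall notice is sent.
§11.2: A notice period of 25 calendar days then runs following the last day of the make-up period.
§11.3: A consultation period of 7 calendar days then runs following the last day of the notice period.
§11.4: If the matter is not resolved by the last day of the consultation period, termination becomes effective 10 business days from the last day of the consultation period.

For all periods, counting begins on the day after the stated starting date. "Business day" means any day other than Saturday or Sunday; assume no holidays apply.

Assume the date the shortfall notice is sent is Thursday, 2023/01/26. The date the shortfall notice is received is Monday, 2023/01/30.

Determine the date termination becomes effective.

Adding 60 calendar days to 2023/01/26 gives 2023/03/27, which is the last day of the make-up period.
Adding 25 calendar days to 2023/03/27 gives 2023/04/21, which is the last day of the notice period.
The last day of the consultation period: 2023/04/21 + 7 days = 2023/04/28.
The date termination becomes effective: 10 business days after Friday, 2023/04/28, skipping weekends — May 1, May 2, May 3, May 4, May 5, May 8, May 9, May 10, May 11, May 12 — lands on Friday, 2023/05/12.

2023/05/12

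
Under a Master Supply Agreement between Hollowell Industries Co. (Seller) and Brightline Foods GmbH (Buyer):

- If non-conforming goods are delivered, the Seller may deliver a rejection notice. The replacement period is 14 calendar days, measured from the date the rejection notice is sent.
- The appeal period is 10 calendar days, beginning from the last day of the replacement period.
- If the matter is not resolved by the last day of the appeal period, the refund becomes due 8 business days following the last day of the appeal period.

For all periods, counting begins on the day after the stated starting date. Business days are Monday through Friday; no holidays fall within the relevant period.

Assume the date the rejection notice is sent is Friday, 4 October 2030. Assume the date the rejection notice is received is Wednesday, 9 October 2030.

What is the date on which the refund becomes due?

The last day of the replacement period: 4 October 2030 + 14 days = 18 October 2030.
Adding 10 calendar days to 18 October 2030 gives 28 October 2030, which is the last day of the appeal period.
The date on which the refund becomes due: 8 business days after Monday, 28 October 2030, skipping weekends — Oct 29, Oct 30, Oct 31, Nov 1, Nov 4, Nov 5, Nov 6, Nov 7 — lands on Thursday, 7 November 2030.

7 November 2030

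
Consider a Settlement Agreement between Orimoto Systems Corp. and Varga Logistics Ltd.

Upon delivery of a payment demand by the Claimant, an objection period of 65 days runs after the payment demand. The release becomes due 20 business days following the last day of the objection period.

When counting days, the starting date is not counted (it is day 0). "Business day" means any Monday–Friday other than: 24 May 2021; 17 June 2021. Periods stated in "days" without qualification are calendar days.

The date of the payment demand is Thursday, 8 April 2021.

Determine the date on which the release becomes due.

12 July 2021

The last day of the objection period: 65 calendar days after 8 April 2021 is 12 June 2021.
The date on which the release becomes due: counting 20 business days from Saturday, 12 June 2021 (Jun 14, Jun 15, Jun 16, Jun 18, …, Jul 8, Jul 9, Jul 12, skipping weekends and the listed holiday on Jun 17) reaches Monday, 12 July 2021.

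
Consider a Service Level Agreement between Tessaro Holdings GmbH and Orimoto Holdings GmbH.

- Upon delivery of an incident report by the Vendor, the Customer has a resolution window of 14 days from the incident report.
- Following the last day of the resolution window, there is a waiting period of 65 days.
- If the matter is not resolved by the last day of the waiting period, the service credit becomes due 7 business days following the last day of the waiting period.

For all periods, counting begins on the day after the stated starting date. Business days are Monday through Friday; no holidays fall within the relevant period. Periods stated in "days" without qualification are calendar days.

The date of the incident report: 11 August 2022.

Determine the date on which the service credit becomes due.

The last day of the resolution window: 11 August 2022 + 14 days = 25 August 2022.
The last day of the waiting period: 65 calendar days after 25 August 2022 is 29 October 2022.
The date on which the service credit becomes due: counting 7 business days from Saturday, 29 October 2022 (Oct 31, Nov 1, Nov 2, Nov 3, Nov 4, Nov 7, Nov 8, skipping weekends) reaches Tuesday, 8 November 2022.

8 November 2022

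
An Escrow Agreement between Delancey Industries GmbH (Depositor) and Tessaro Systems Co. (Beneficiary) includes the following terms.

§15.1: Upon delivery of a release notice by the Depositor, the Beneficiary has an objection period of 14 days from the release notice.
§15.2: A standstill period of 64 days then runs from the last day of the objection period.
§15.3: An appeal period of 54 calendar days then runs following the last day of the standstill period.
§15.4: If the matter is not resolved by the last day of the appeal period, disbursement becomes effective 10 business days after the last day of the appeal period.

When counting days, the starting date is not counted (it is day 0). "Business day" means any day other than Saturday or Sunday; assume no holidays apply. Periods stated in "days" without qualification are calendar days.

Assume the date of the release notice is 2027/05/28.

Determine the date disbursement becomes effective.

2027/10/21

Adding 14 calendar days to 2027/05/28 gives 2027/06/11, which is the last day of the objection period.
Adding 64 calendar days to 2027/06/11 gives 2027/08/14, which is the last day of the standstill period.
The last day of the appeal period: 54 calendar days after 2027/08/14 is 2027/10/07.
From Thursday, 2027/10/07, 10 business days (Oct 8, Oct 11, Oct 12, Oct 13, Oct 14, Oct 15, Oct 18, Oct 19, Oct 20, Oct 21, skipping weekends) brings us to Thursday, 2027/10/21, which is the date disbursement becomes effective.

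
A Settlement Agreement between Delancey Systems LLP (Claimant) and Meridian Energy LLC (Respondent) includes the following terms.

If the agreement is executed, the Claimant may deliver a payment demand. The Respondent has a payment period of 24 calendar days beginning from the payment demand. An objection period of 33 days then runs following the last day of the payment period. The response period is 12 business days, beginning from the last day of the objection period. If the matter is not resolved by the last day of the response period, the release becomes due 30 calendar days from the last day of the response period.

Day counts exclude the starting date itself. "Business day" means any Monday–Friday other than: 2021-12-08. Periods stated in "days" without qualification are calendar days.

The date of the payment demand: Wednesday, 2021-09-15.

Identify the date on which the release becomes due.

Adding 24 calendar days to 2021-09-15 gives 2021-10-09, which is the last day of the payment period.
The last day of the objection period: 2021-10-09 + 33 days = 2021-11-11.
From Thursday, 2021-11-11, 12 business days (Nov 12, Nov 15, Nov 16, Nov 17, …, Nov 25, Nov 26, Nov 29, skipping weekends) brings us to Monday, 2021-11-29, which is the last day of the response period.
The date on which the release becomes due: 2021-11-29 + 30 days = 2021-12-29.

2021-12-29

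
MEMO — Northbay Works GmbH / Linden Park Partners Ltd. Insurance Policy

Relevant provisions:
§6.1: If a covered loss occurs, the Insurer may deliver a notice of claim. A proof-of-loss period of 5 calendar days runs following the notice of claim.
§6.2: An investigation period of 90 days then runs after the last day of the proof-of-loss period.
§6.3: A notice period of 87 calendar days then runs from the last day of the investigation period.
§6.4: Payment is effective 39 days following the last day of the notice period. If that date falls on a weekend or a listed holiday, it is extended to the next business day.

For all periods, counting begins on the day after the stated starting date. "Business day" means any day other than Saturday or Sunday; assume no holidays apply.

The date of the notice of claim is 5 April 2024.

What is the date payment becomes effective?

12 November 2024

The last day of the proof-of-loss period: 5 April 2024 + 5 days = 10 April 2024.
The last day of the investigation period: 90 calendar days after 10 April 2024 is 9 July 2024.
Adding 87 calendar days to 9 July 2024 gives 4 October 2024, which is the last day of the notice period.
The date payment becomes effective: 39 calendar days after 4 October 2024 is 12 November 2024. 12 November 2024 is a Tuesday, so no roll-forward applies.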